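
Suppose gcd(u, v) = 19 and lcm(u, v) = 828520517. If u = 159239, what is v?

Using uv = gcd(u,v)·lcm(u,v) = 19·828520517 = 15741889823, we get v = 15741889823/159239 = 98857.

98857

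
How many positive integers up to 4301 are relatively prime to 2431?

2431 = 11·13·17. Inclusion–exclusion on these primes:
4301 − ⌊4301/11⌋ − ⌊4301/13⌋ − ⌊4301/17⌋ + ⌊4301/143⌋ + ⌊4301/187⌋ + ⌊4301/221⌋ − ⌊4301/2431⌋ = 3398

3398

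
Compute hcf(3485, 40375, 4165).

85

gcd(3485, 40375): 40375 = 11·3485 + 2040; 3485 = 1·2040 + 1445; 2040 = 1·1445 + 595; 1445 = 2·595 + 255; 595 = 2·255 + 85; 255 = 3·85 + 0 → 85
gcd(85, 4165): 4165 = 49·85 + 0 → 85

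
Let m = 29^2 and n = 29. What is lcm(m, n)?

max exponent per prime: 29^2 = 841

841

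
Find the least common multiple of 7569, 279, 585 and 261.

15251535

lcm(7569, 279) = 7569·279/gcd = 2111751/9 = 234639
lcm(234639, 585) = 234639·585/gcd = 137263815/9 = 15251535
lcm(15251535, 261) = 15251535·261/gcd = 3980650635/261 = 15251535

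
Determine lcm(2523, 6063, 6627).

239652201

2523 = 3 · 29²; 6063 = 3 · 43 · 47; 6627 = 3 · 47²
lcm takes max exponent of each prime: 3 · 29² · 43 · 47² = 239652201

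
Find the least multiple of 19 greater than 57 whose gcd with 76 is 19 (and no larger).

95

76 = 19·4. Any t with gcd(t, 76) = 19 is a multiple of 19, say 19s, with s coprime to 4.
Need s > 57/19, so s ≥ 4. First s ≥ 4 with gcd(s, 4) = 1 is s = 5. Thus t = 19·5 = 95.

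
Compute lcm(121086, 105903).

203545566

121086 = 2 · 3² · 7 · 31²; 105903 = 3² · 7 · 41²
max exponents: 2 · 3² · 7 · 31² · 41² = 203545566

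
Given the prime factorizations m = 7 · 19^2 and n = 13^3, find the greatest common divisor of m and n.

min exponent per shared prime: (none) = 1

1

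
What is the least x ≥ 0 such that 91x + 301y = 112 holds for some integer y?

Euclid: 301 = 3·91 + 28; 91 = 3·28 + 7; 28 = 4·7 + 0 → gcd = 7; 112 = 7·16.
Back-substitution yields 91·(10) + 301·(-3) = 7, so one solution is x = 10·16 = 160, y = -3·16 = -48.
Solutions in x differ by 301/7 = 43; the one in [0, 43) is 160 mod 43 = 31.

31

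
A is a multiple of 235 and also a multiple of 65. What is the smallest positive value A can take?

3055

235 = 5 · 47; 65 = 5 · 13
max exponents: 5 · 13 · 47 = 3055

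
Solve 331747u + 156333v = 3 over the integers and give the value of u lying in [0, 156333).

gcd(331747, 156333) = 1 (Euclid: 331747 = 2·156333 + 19081; 156333 = 8·19081 + 3685; 19081 = 5·3685 + 656; 3685 = 5·656 + 405; 656 = 1·405 + 251; 405 = 1·251 + 154; 251 = 1·154 + 97; 154 = 1·97 + 57; 97 = 1·57 + 40; 57 = 1·40 + 17; 40 = 2·17 + 6; 17 = 2·6 + 5; 6 = 1·5 + 1; 5 = 5·1 + 0), and 1 | 3.
Extended Euclid: 331747·(27406) + 156333·(-58157) = 1. Scale by 3: u₀ = 82218.
General solution u = u₀ + 156333t; reducing mod 156333 gives u = 82218 (and v = -174471).

82218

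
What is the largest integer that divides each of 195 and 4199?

Euclid: 4199 = 21·195 + 104; 195 = 1·104 + 91; 104 = 1·91 + 13; 91 = 7·13 + 0. Last nonzero remainder: 13.

13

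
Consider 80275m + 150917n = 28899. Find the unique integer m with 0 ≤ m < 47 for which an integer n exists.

6

Euclid: 150917 = 1·80275 + 70642; 80275 = 1·70642 + 9633; 70642 = 7·9633 + 3211; 9633 = 3·3211 + 0 → gcd = 3211; 28899 = 3211·9.
Back-substitution yields 80275·(-15) + 150917·(8) = 3211, so one solution is m = -15·9 = -135, n = 8·9 = 72.
Solutions in m differ by 150917/3211 = 47; the one in [0, 47) is -135 mod 47 = 6.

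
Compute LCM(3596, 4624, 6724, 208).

lcm(3596, 4624) = 3596·4624/gcd = 16627904/4 = 4156976
lcm(4156976, 6724) = 4156976·6724/gcd = 27951506624/4 = 6987876656
lcm(6987876656, 208) = 6987876656·208/gcd = 1453478344448/16 = 90842396528

90842396528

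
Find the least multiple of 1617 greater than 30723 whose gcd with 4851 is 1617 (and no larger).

Multiples of 1617 above 30723: 1617·20, 1617·21, … . Need the cofactor coprime to 4851/1617 = 3.
Checking s = 20, 21, … the first with gcd(s, 3) = 1 is s = 20, giving 32340.

32340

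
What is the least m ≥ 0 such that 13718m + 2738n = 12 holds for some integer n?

196

Euclid: 13718 = 5·2738 + 28; 2738 = 97·28 + 22; 28 = 1·22 + 6; 22 = 3·6 + 4; 6 = 1·4 + 2; 4 = 2·2 + 0 → gcd = 2; 12 = 2·6.
Back-substitution yields 13718·(489) + 2738·(-2450) = 2, so one solution is m = 489·6 = 2934, n = -2450·6 = -14700.
Solutions in m differ by 2738/2 = 1369; the one in [0, 1369) is 2934 mod 1369 = 196.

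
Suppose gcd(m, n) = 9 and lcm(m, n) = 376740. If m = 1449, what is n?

2340

Using mn = gcd(m,n)·lcm(m,n) = 9·376740 = 3390660, we get n = 3390660/1449 = 2340.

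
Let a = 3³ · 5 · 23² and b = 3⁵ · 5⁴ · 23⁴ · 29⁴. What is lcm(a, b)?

max exponent per prime: 3⁵ · 5⁴ · 23⁴ · 29⁴ = 30060045015001875

30060045015001875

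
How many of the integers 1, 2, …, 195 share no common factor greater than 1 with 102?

102 = 2·3·17. Inclusion–exclusion on these primes:
195 − ⌊195/2⌋ − ⌊195/3⌋ − ⌊195/17⌋ + ⌊195/6⌋ + ⌊195/34⌋ + ⌊195/51⌋ − ⌊195/102⌋ = 61

61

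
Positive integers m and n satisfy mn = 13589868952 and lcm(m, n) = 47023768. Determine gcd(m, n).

289

gcd·lcm = product, so gcd = 13589868952/47023768 = 289.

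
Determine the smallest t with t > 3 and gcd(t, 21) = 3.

6

21 = 3·7. Any t with gcd(t, 21) = 3 is a multiple of 3, say 3s, with s coprime to 7.
Need s > 3/3, so s ≥ 2. First s ≥ 2 with gcd(s, 7) = 1 is s = 2. Thus t = 3·2 = 6.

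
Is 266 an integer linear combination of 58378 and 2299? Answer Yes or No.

Yes

gcd(58378, 2299): 58378 = 25·2299 + 903; 2299 = 2·903 + 493; 903 = 1·493 + 410; 493 = 1·410 + 83; 410 = 4·83 + 78; 83 = 1·78 + 5; 78 = 15·5 + 3; 5 = 1·3 + 2; 3 = 1·2 + 1; 2 = 2·1 + 0 → 1
1 divides 266, so a solution exists.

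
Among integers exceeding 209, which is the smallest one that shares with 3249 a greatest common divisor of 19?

247

3249 = 19·171. Any x with gcd(x, 3249) = 19 is a multiple of 19, say 19s, with s coprime to 171.
Need s > 209/19, so s ≥ 12. First s ≥ 12 with gcd(s, 171) = 1 is s = 13. Thus x = 19·13 = 247.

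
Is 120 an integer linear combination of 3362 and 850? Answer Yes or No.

gcd(3362, 850): 3362 = 3·850 + 812; 850 = 1·812 + 38; 812 = 21·38 + 14; 38 = 2·14 + 10; 14 = 1·10 + 4; 10 = 2·4 + 2; 4 = 2·2 + 0 → 2
2 divides 120, so a solution exists.

Yes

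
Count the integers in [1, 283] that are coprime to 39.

Prime factors of 39: 3, 13. Count integers ≤ 283 divisible by none of them.
By inclusion–exclusion: 283 − ⌊283/3⌋ − ⌊283/13⌋ + ⌊283/39⌋ = 175.

175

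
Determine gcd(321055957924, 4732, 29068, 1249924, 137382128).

gcd(321055957924, 4732): 321055957924 = 67847835·4732 + 2704; 4732 = 1·2704 + 2028; 2704 = 1·2028 + 676; 2028 = 3·676 + 0 → 676
gcd(676, 29068): 29068 = 43·676 + 0 → 676
gcd(676, 1249924): 1249924 = 1849·676 + 0 → 676
gcd(676, 137382128): 137382128 = 203228·676 + 0 → 676

676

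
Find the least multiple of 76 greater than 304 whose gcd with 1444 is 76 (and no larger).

gcd(k, 1444) = 76 forces 76 | k; write k = 76s. Then gcd(76s, 76·19) = 76·gcd(s, 19), so need gcd(s, 19) = 1.
76s > 304 gives s ≥ 5. The least s ≥ 5 coprime to 19 is 5, so k = 76·5 = 380.

380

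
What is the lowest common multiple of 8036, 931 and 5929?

18474764

lcm(8036, 931) = 8036·931/gcd = 7481516/49 = 152684
lcm(152684, 5929) = 152684·5929/gcd = 905263436/49 = 18474764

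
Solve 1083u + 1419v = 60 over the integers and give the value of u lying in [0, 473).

Reduce mod 1419: 1083u ≡ 60 (mod 1419). With g = gcd(1083, 1419) = 3 dividing 60, divide through: 361u ≡ 20 (mod 473).
Since gcd(361, 473) = 1, u ≡ 20·(361)⁻¹ ≡ 287 (mod 473). Smallest non-negative: 287.

287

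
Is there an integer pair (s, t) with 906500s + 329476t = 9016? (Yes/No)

Yes

By Bézout, 906500s + 329476t = 9016 has integer solutions iff gcd(906500, 329476) | 9016.
Euclid: 906500 = 2·329476 + 247548; 329476 = 1·247548 + 81928; 247548 = 3·81928 + 1764; 81928 = 46·1764 + 784; 1764 = 2·784 + 196; 784 = 4·196 + 0. gcd = 196; 9016 mod 196 = 0. Yes.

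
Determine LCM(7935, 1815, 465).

29764185

lcm(7935, 1815) = 7935·1815/gcd = 14402025/15 = 960135
lcm(960135, 465) = 960135·465/gcd = 446462775/15 = 29764185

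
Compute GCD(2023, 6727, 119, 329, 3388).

7

gcd(2023, 6727): 6727 = 3·2023 + 658; 2023 = 3·658 + 49; 658 = 13·49 + 21; 49 = 2·21 + 7; 21 = 3·7 + 0 → 7
gcd(7, 119): 119 = 17·7 + 0 → 7
gcd(7, 329): 329 = 47·7 + 0 → 7
gcd(7, 3388): 3388 = 484·7 + 0 → 7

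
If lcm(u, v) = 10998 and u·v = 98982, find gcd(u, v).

From gcd × lcm = uv: gcd = 98982 / 10998 = 9.

9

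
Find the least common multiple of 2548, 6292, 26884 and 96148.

2548 = 2² · 7² · 13; 6292 = 2² · 11² · 13; 26884 = 2² · 11 · 13 · 47; 96148 = 2² · 13 · 43²
lcm takes max exponent of each prime: 2² · 7² · 11² · 13 · 43² · 47 = 26792890124

26792890124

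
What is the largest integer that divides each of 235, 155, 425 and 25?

gcd(235, 155): 235 = 1·155 + 80; 155 = 1·80 + 75; 80 = 1·75 + 5; 75 = 15·5 + 0 → 5
gcd(5, 425): 425 = 85·5 + 0 → 5
gcd(5, 25): 25 = 5·5 + 0 → 5

5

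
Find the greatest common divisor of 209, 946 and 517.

11

gcd(209, 946): 946 = 4·209 + 110; 209 = 1·110 + 99; 110 = 1·99 + 11; 99 = 9·11 + 0 → 11
gcd(11, 517): 517 = 47·11 + 0 → 11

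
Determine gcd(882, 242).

882 = 2 · 3² · 7²
242 = 2 · 11²
Common: 2 = 2

2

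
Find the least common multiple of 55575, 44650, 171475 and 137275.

55575 = 3² · 5² · 13 · 19; 44650 = 2 · 5² · 19 · 47; 171475 = 5² · 19³; 137275 = 5² · 17² · 19
lcm takes max exponent of each prime: 2 · 3² · 5² · 13 · 17² · 19³ · 47 = 545019912450

545019912450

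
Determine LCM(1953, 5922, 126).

lcm(1953, 5922) = 1953·5922/gcd = 11565666/63 = 183582
lcm(183582, 126) = 183582·126/gcd = 23131332/126 = 183582

183582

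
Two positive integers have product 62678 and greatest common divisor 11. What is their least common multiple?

gcd·lcm = product, so lcm = 62678/11 = 5698.

5698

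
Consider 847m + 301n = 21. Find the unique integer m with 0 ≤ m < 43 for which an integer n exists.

gcd(847, 301) = 7 (Euclid: 847 = 2·301 + 245; 301 = 1·245 + 56; 245 = 4·56 + 21; 56 = 2·21 + 14; 21 = 1·14 + 7; 14 = 2·7 + 0), and 7 | 21.
Extended Euclid: 847·(16) + 301·(-45) = 7. Scale by 3: m₀ = 48.
General solution m = m₀ + 43t; reducing mod 43 gives m = 5 (and n = -14).

5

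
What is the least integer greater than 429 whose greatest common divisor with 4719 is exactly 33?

462

Multiples of 33 above 429: 33·14, 33·15, … . Need the cofactor coprime to 4719/33 = 143.
Checking s = 14, 15, … the first with gcd(s, 143) = 1 is s = 14, giving 462.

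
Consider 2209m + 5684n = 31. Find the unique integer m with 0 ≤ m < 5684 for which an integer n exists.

Reduce mod 5684: 2209m ≡ 31 (mod 5684). With g = gcd(2209, 5684) = 1 dividing 31, divide through: 2209m ≡ 31 (mod 5684).
Since gcd(2209, 5684) = 1, m ≡ 31·(2209)⁻¹ ≡ 3695 (mod 5684). Smallest non-negative: 3695.

3695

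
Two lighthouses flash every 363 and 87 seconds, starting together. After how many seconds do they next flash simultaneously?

gcd first: 363 = 4·87 + 15; 87 = 5·15 + 12; 15 = 1·12 + 3; 12 = 4·3 + 0 → gcd = 3
lcm = 363·87/gcd = 31581/3 = 10527

10527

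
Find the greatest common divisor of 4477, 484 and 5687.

121

4477 = 11² · 37; 484 = 2² · 11²; 5687 = 11² · 47
gcd takes min exponent of each prime: 11² = 121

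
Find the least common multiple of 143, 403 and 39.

13299

lcm(143, 403) = 143·403/gcd = 57629/13 = 4433
lcm(4433, 39) = 4433·39/gcd = 172887/13 = 13299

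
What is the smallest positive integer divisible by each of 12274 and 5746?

12274 = 2 · 17 · 19²; 5746 = 2 · 13² · 17
max exponents: 2 · 13² · 17 · 19² = 2074306

2074306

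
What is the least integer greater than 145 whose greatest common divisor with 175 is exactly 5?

gcd(t, 175) = 5 forces 5 | t; write t = 5s. Then gcd(5s, 5·35) = 5·gcd(s, 35), so need gcd(s, 35) = 1.
5s > 145 gives s ≥ 30. The least s ≥ 30 coprime to 35 is 31, so t = 5·31 = 155.

155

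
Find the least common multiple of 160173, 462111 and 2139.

1353195482301

160173 = 3² · 13 · 37²; 462111 = 3 · 13 · 17² · 41; 2139 = 3 · 23 · 31
lcm takes max exponent of each prime: 3² · 13 · 17² · 23 · 31 · 37² · 41 = 1353195482301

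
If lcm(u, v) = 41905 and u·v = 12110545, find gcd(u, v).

289

From gcd × lcm = uv: gcd = 12110545 / 41905 = 289.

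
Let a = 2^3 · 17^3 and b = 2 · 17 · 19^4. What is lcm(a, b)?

5122136584

max exponent per prime: 2^3 · 17^3 · 19^4 = 5122136584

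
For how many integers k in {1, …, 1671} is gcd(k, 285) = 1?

285 = 3·5·19. Inclusion–exclusion on these primes:
1671 − ⌊1671/3⌋ − ⌊1671/5⌋ − ⌊1671/19⌋ + ⌊1671/15⌋ + ⌊1671/57⌋ + ⌊1671/95⌋ − ⌊1671/285⌋ = 845

845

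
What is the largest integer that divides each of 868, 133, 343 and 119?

gcd(868, 133): 868 = 6·133 + 70; 133 = 1·70 + 63; 70 = 1·63 + 7; 63 = 9·7 + 0 → 7
gcd(7, 343): 343 = 49·7 + 0 → 7
gcd(7, 119): 119 = 17·7 + 0 → 7

7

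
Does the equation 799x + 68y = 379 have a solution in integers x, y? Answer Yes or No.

No

By Bézout, 799x + 68y = 379 has integer solutions iff gcd(799, 68) | 379.
Euclid: 799 = 11·68 + 51; 68 = 1·51 + 17; 51 = 3·17 + 0. gcd = 17; 379 mod 17 = 5. No.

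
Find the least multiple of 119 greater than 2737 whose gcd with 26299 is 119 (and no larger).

2856

26299 = 119·221. Any a with gcd(a, 26299) = 119 is a multiple of 119, say 119s, with s coprime to 221.
Need s > 2737/119, so s ≥ 24. First s ≥ 24 with gcd(s, 221) = 1 is s = 24. Thus a = 119·24 = 2856.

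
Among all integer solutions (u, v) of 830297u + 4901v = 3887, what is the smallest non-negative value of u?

14

Reduce mod 4901: 830297u ≡ 3887 (mod 4901). With g = gcd(830297, 4901) = 169 dividing 3887, divide through: 4913u ≡ 23 (mod 29).
Since gcd(4913, 29) = 1, u ≡ 23·(4913)⁻¹ ≡ 14 (mod 29). Smallest non-negative: 14.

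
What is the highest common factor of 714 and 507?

3

714 = 2 · 3 · 7 · 17
507 = 3 · 13²
Common: 3 = 3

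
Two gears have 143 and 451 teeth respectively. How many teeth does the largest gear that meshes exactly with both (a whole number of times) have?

11

143 = 11 · 13
451 = 11 · 41
Common: 11 = 11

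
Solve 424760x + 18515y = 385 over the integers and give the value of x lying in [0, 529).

gcd(424760, 18515) = 35 (Euclid: 424760 = 22·18515 + 17430; 18515 = 1·17430 + 1085; 17430 = 16·1085 + 70; 1085 = 15·70 + 35; 70 = 2·35 + 0), and 35 | 385.
Extended Euclid: 424760·(-256) + 18515·(5873) = 35. Scale by 11: x₀ = -2816.
General solution x = x₀ + 529t; reducing mod 529 gives x = 358 (and y = -8213).

358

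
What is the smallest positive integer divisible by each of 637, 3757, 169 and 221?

637 = 7² · 13; 3757 = 13 · 17²; 169 = 13²; 221 = 13 · 17
lcm takes max exponent of each prime: 7² · 13² · 17² = 2393209

2393209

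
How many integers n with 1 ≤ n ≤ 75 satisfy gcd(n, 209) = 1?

209 = 11·19. Inclusion–exclusion on these primes:
75 − ⌊75/11⌋ − ⌊75/19⌋ + ⌊75/209⌋ = 66

66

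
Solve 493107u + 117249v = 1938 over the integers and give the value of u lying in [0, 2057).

Reduce mod 117249: 493107u ≡ 1938 (mod 117249). With g = gcd(493107, 117249) = 57 dividing 1938, divide through: 8651u ≡ 34 (mod 2057).
Since gcd(8651, 2057) = 1, u ≡ 34·(8651)⁻¹ ≡ 1989 (mod 2057). Smallest non-negative: 1989.

1989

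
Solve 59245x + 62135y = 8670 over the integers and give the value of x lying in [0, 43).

gcd(59245, 62135) = 1445 (Euclid: 62135 = 1·59245 + 2890; 59245 = 20·2890 + 1445; 2890 = 2·1445 + 0), and 1445 | 8670.
Extended Euclid: 59245·(21) + 62135·(-20) = 1445. Scale by 6: x₀ = 126.
General solution x = x₀ + 43t; reducing mod 43 gives x = 40 (and y = -38).

40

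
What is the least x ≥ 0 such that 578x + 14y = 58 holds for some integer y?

4

gcd(578, 14) = 2 (Euclid: 578 = 41·14 + 4; 14 = 3·4 + 2; 4 = 2·2 + 0), and 2 | 58.
Extended Euclid: 578·(-3) + 14·(124) = 2. Scale by 29: x₀ = -87.
General solution x = x₀ + 7t; reducing mod 7 gives x = 4 (and y = -161).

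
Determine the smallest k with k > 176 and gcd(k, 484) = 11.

Multiples of 11 above 176: 11·17, 11·18, … . Need the cofactor coprime to 484/11 = 44.
Checking s = 17, 18, … the first with gcd(s, 44) = 1 is s = 17, giving 187.

187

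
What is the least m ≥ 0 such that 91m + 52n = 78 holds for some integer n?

gcd(91, 52) = 13 (Euclid: 91 = 1·52 + 39; 52 = 1·39 + 13; 39 = 3·13 + 0), and 13 | 78.
Extended Euclid: 91·(-1) + 52·(2) = 13. Scale by 6: m₀ = -6.
General solution m = m₀ + 4t; reducing mod 4 gives m = 2 (and n = -2).

2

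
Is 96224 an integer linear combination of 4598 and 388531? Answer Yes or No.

gcd(4598, 388531): 388531 = 84·4598 + 2299; 4598 = 2·2299 + 0 → 2299
2299 does not divide 96224, so a solution does not exist.

No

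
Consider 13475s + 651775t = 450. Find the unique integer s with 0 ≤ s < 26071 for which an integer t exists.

4450

Euclid: 651775 = 48·13475 + 4975; 13475 = 2·4975 + 3525; 4975 = 1·3525 + 1450; 3525 = 2·1450 + 625; 1450 = 2·625 + 200; 625 = 3·200 + 25; 200 = 8·25 + 0 → gcd = 25; 450 = 25·18.
Back-substitution yields 13475·(3144) + 651775·(-65) = 25, so one solution is s = 3144·18 = 56592, t = -65·18 = -1170.
Solutions in s differ by 651775/25 = 26071; the one in [0, 26071) is 56592 mod 26071 = 4450.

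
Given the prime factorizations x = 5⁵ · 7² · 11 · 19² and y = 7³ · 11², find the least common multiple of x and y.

max exponent per prime: 5⁵ · 7³ · 11² · 19² = 46820571875

46820571875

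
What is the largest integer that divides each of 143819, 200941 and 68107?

169

gcd(143819, 200941): 200941 = 1·143819 + 57122; 143819 = 2·57122 + 29575; 57122 = 1·29575 + 27547; 29575 = 1·27547 + 2028; 27547 = 13·2028 + 1183; 2028 = 1·1183 + 845; 1183 = 1·845 + 338; 845 = 2·338 + 169; 338 = 2·169 + 0 → 169
gcd(169, 68107): 68107 = 403·169 + 0 → 169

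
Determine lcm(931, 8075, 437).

9100525

lcm(931, 8075) = 931·8075/gcd = 7517825/19 = 395675
lcm(395675, 437) = 395675·437/gcd = 172909975/19 = 9100525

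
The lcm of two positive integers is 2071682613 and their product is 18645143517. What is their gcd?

gcd·lcm = product, so gcd = 18645143517/2071682613 = 9.

9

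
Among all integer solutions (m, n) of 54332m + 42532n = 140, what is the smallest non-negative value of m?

3262

gcd(54332, 42532) = 4 (Euclid: 54332 = 1·42532 + 11800; 42532 = 3·11800 + 7132; 11800 = 1·7132 + 4668; 7132 = 1·4668 + 2464; 4668 = 1·2464 + 2204; 2464 = 1·2204 + 260; 2204 = 8·260 + 124; 260 = 2·124 + 12; 124 = 10·12 + 4; 12 = 3·4 + 0), and 4 | 140.
Extended Euclid: 54332·(3435) + 42532·(-4388) = 4. Scale by 35: m₀ = 120225.
General solution m = m₀ + 10633t; reducing mod 10633 gives m = 3262 (and n = -4167).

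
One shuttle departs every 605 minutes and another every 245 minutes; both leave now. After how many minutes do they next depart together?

605 = 5 · 11²; 245 = 5 · 7²
max exponents: 5 · 7² · 11² = 29645

29645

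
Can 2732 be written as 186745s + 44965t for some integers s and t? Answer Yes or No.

No

gcd(186745, 44965): 186745 = 4·44965 + 6885; 44965 = 6·6885 + 3655; 6885 = 1·3655 + 3230; 3655 = 1·3230 + 425; 3230 = 7·425 + 255; 425 = 1·255 + 170; 255 = 1·170 + 85; 170 = 2·85 + 0 → 85
85 does not divide 2732, so a solution does not exist.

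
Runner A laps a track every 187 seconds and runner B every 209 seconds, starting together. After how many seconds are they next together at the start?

gcd first: 209 = 1·187 + 22; 187 = 8·22 + 11; 22 = 2·11 + 0 → gcd = 11
lcm = 187·209/gcd = 39083/11 = 3553

3553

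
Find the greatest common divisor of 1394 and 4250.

Euclid: 4250 = 3·1394 + 68; 1394 = 20·68 + 34; 68 = 2·34 + 0. Last nonzero remainder: 34.

34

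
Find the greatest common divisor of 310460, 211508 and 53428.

76

310460 = 2² · 5 · 19² · 43; 211508 = 2² · 11² · 19 · 23; 53428 = 2² · 19² · 37
gcd takes min exponent of each prime: 2² · 19 = 76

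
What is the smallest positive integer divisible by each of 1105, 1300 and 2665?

906100

1105 = 5 · 13 · 17; 1300 = 2² · 5² · 13; 2665 = 5 · 13 · 41
lcm takes max exponent of each prime: 2² · 5² · 13 · 17 · 41 = 906100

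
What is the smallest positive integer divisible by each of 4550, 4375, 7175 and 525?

lcm(4550, 4375) = 4550·4375/gcd = 19906250/175 = 113750
lcm(113750, 7175) = 113750·7175/gcd = 816156250/175 = 4663750
lcm(4663750, 525) = 4663750·525/gcd = 2448468750/175 = 13991250

13991250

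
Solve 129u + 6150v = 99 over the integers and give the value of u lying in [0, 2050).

1431

gcd(129, 6150) = 3 (Euclid: 6150 = 47·129 + 87; 129 = 1·87 + 42; 87 = 2·42 + 3; 42 = 14·3 + 0), and 3 | 99.
Extended Euclid: 129·(-143) + 6150·(3) = 3. Scale by 33: u₀ = -4719.
General solution u = u₀ + 2050t; reducing mod 2050 gives u = 1431 (and v = -30).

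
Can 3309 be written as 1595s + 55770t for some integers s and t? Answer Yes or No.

No

gcd(1595, 55770): 55770 = 34·1595 + 1540; 1595 = 1·1540 + 55; 1540 = 28·55 + 0 → 55
55 does not divide 3309, so a solution does not exist.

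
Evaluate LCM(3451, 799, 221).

3451 = 7 · 17 · 29; 799 = 17 · 47; 221 = 13 · 17
lcm takes max exponent of each prime: 7 · 13 · 17 · 29 · 47 = 2108561

2108561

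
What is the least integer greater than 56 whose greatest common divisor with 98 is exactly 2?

58

Multiples of 2 above 56: 2·29, 2·30, … . Need the cofactor coprime to 98/2 = 49.
Checking s = 29, 30, … the first with gcd(s, 49) = 1 is s = 29, giving 58.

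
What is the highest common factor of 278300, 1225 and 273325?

gcd(278300, 1225): 278300 = 227·1225 + 225; 1225 = 5·225 + 100; 225 = 2·100 + 25; 100 = 4·25 + 0 → 25
gcd(25, 273325): 273325 = 10933·25 + 0 → 25

25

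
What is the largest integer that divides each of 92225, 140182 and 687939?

gcd(92225, 140182): 140182 = 1·92225 + 47957; 92225 = 1·47957 + 44268; 47957 = 1·44268 + 3689; 44268 = 12·3689 + 0 → 3689
gcd(3689, 687939): 687939 = 186·3689 + 1785; 3689 = 2·1785 + 119; 1785 = 15·119 + 0 → 119

119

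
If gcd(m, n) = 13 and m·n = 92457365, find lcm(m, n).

7112105

Since gcd(m,n)·lcm(m,n) = mn, lcm = 92457365/13 = 7112105.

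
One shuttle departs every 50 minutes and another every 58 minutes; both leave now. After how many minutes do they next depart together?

gcd first: 58 = 1·50 + 8; 50 = 6·8 + 2; 8 = 4·2 + 0 → gcd = 2
lcm = 50·58/gcd = 2900/2 = 1450

1450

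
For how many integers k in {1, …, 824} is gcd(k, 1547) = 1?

614

1547 = 7·13·17. Inclusion–exclusion on these primes:
824 − ⌊824/7⌋ − ⌊824/13⌋ − ⌊824/17⌋ + ⌊824/91⌋ + ⌊824/119⌋ + ⌊824/221⌋ − ⌊824/1547⌋ = 614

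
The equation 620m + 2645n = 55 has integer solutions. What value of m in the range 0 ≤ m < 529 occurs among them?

Euclid: 2645 = 4·620 + 165; 620 = 3·165 + 125; 165 = 1·125 + 40; 125 = 3·40 + 5; 40 = 8·5 + 0 → gcd = 5; 55 = 5·11.
Back-substitution yields 620·(64) + 2645·(-15) = 5, so one solution is m = 64·11 = 704, n = -15·11 = -165.
Solutions in m differ by 2645/5 = 529; the one in [0, 529) is 704 mod 529 = 175.

175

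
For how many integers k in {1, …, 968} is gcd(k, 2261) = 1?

741

2261 = 7·17·19. Inclusion–exclusion on these primes:
968 − ⌊968/7⌋ − ⌊968/17⌋ − ⌊968/19⌋ + ⌊968/119⌋ + ⌊968/133⌋ + ⌊968/323⌋ − ⌊968/2261⌋ = 741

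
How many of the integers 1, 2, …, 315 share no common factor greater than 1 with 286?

133

Prime factors of 286: 2, 11, 13. Count integers ≤ 315 divisible by none of them.
By inclusion–exclusion: 315 − ⌊315/2⌋ − ⌊315/11⌋ − ⌊315/13⌋ + ⌊315/22⌋ + ⌊315/26⌋ + ⌊315/143⌋ − ⌊315/286⌋ = 133.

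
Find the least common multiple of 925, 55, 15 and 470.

2869350

925 = 5² · 37; 55 = 5 · 11; 15 = 3 · 5; 470 = 2 · 5 · 47
lcm takes max exponent of each prime: 2 · 3 · 5² · 11 · 37 · 47 = 2869350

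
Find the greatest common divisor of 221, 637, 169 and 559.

13

gcd(221, 637): 637 = 2·221 + 195; 221 = 1·195 + 26; 195 = 7·26 + 13; 26 = 2·13 + 0 → 13
gcd(13, 169): 169 = 13·13 + 0 → 13
gcd(13, 559): 559 = 43·13 + 0 → 13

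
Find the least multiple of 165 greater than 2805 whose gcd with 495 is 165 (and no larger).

495 = 165·3. Any t with gcd(t, 495) = 165 is a multiple of 165, say 165s, with s coprime to 3.
Need s > 2805/165, so s ≥ 18. First s ≥ 18 with gcd(s, 3) = 1 is s = 19. Thus t = 165·19 = 3135.

3135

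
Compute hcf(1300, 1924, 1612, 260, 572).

gcd(1300, 1924): 1924 = 1·1300 + 624; 1300 = 2·624 + 52; 624 = 12·52 + 0 → 52
gcd(52, 1612): 1612 = 31·52 + 0 → 52
gcd(52, 260): 260 = 5·52 + 0 → 52
gcd(52, 572): 572 = 11·52 + 0 → 52

52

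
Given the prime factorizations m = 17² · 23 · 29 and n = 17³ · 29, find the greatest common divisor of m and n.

8381

min exponent per shared prime: 17² · 29 = 8381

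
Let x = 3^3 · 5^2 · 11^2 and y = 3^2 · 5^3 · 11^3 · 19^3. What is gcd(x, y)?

min exponent per shared prime: 3^2 · 5^2 · 11^2 = 27225

27225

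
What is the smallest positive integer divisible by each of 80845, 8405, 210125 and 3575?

485844090875

80845 = 5 · 19 · 23 · 37; 8405 = 5 · 41²; 210125 = 5³ · 41²; 3575 = 5² · 11 · 13
lcm takes max exponent of each prime: 5³ · 11 · 13 · 19 · 23 · 37 · 41² = 485844090875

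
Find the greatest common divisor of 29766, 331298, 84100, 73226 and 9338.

2

gcd(29766, 331298): 331298 = 11·29766 + 3872; 29766 = 7·3872 + 2662; 3872 = 1·2662 + 1210; 2662 = 2·1210 + 242; 1210 = 5·242 + 0 → 242
gcd(242, 84100): 84100 = 347·242 + 126; 242 = 1·126 + 116; 126 = 1·116 + 10; 116 = 11·10 + 6; 10 = 1·6 + 4; 6 = 1·4 + 2; 4 = 2·2 + 0 → 2
gcd(2, 73226): 73226 = 36613·2 + 0 → 2
gcd(2, 9338): 9338 = 4669·2 + 0 → 2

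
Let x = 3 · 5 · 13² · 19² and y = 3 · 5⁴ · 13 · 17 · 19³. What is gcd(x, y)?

70395

min exponent per shared prime: 3 · 5 · 13 · 19² = 70395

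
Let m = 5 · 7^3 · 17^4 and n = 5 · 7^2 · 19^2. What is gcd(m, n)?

min exponent per shared prime: 5 · 7^2 = 245

245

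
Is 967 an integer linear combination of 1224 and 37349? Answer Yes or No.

gcd(1224, 37349): 37349 = 30·1224 + 629; 1224 = 1·629 + 595; 629 = 1·595 + 34; 595 = 17·34 + 17; 34 = 2·17 + 0 → 17
17 does not divide 967, so a solution does not exist.

No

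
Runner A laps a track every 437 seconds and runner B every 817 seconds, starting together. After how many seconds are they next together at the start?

18791

gcd first: 817 = 1·437 + 380; 437 = 1·380 + 57; 380 = 6·57 + 38; 57 = 1·38 + 19; 38 = 2·19 + 0 → gcd = 19
lcm = 437·817/gcd = 357029/19 = 18791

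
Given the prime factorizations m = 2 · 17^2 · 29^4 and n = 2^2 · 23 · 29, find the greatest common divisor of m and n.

58

min exponent per shared prime: 2 · 29 = 58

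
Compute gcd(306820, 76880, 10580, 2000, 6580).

20

gcd(306820, 76880): 306820 = 3·76880 + 76180; 76880 = 1·76180 + 700; 76180 = 108·700 + 580; 700 = 1·580 + 120; 580 = 4·120 + 100; 120 = 1·100 + 20; 100 = 5·20 + 0 → 20
gcd(20, 10580): 10580 = 529·20 + 0 → 20
gcd(20, 2000): 2000 = 100·20 + 0 → 20
gcd(20, 6580): 6580 = 329·20 + 0 → 20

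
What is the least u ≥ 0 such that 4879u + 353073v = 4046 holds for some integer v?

2606

Reduce mod 353073: 4879u ≡ 4046 (mod 353073). With g = gcd(4879, 353073) = 119 dividing 4046, divide through: 41u ≡ 34 (mod 2967).
Since gcd(41, 2967) = 1, u ≡ 34·(41)⁻¹ ≡ 2606 (mod 2967). Smallest non-negative: 2606.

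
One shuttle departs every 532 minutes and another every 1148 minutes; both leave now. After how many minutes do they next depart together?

532 = 2² · 7 · 19; 1148 = 2² · 7 · 41
max exponents: 2² · 7 · 19 · 41 = 21812

21812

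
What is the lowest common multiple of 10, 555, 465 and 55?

378510

10 = 2 · 5; 555 = 3 · 5 · 37; 465 = 3 · 5 · 31; 55 = 5 · 11
lcm takes max exponent of each prime: 2 · 3 · 5 · 11 · 31 · 37 = 378510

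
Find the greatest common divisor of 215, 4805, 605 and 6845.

gcd(215, 4805): 4805 = 22·215 + 75; 215 = 2·75 + 65; 75 = 1·65 + 10; 65 = 6·10 + 5; 10 = 2·5 + 0 → 5
gcd(5, 605): 605 = 121·5 + 0 → 5
gcd(5, 6845): 6845 = 1369·5 + 0 → 5

5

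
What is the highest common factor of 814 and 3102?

Euclid: 3102 = 3·814 + 660; 814 = 1·660 + 154; 660 = 4·154 + 44; 154 = 3·44 + 22; 44 = 2·22 + 0. Last nonzero remainder: 22.

22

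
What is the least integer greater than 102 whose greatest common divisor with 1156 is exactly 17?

gcd(k, 1156) = 17 forces 17 | k; write k = 17s. Then gcd(17s, 17·68) = 17·gcd(s, 68), so need gcd(s, 68) = 1.
17s > 102 gives s ≥ 7. The least s ≥ 7 coprime to 68 is 7, so k = 17·7 = 119.

119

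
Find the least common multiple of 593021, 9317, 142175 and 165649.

lcm(593021, 9317) = 593021·9317/gcd = 5525176657/121 = 45662617
lcm(45662617, 142175) = 45662617·142175/gcd = 6492082571975/121 = 53653574975
lcm(53653574975, 165649) = 53653574975·165649/gcd = 8887661041033775/121 = 73451744140775

73451744140775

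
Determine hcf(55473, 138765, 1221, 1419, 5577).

33

55473 = 3 · 11 · 41²; 138765 = 3 · 5 · 11 · 29²; 1221 = 3 · 11 · 37; 1419 = 3 · 11 · 43; 5577 = 3 · 11 · 13²
gcd takes min exponent of each prime: 3 · 11 = 33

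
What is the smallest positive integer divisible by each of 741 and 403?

22971

gcd first: 741 = 1·403 + 338; 403 = 1·338 + 65; 338 = 5·65 + 13; 65 = 5·13 + 0 → gcd = 13
lcm = 741·403/gcd = 298623/13 = 22971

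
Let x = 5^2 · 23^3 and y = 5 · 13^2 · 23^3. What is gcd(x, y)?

min exponent per shared prime: 5 · 23^3 = 60835

60835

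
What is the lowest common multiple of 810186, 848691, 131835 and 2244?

1483053574860

lcm(810186, 848691) = 810186·848691/gcd = 687597566526/51 = 13482305226
lcm(13482305226, 131835) = 13482305226·131835/gcd = 1777439709469710/2397 = 741526787430
lcm(741526787430, 2244) = 741526787430·2244/gcd = 1663986110992920/1122 = 1483053574860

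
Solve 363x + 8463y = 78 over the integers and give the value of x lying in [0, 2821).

1469

Reduce mod 8463: 363x ≡ 78 (mod 8463). With g = gcd(363, 8463) = 3 dividing 78, divide through: 121x ≡ 26 (mod 2821).
Since gcd(121, 2821) = 1, x ≡ 26·(121)⁻¹ ≡ 1469 (mod 2821). Smallest non-negative: 1469.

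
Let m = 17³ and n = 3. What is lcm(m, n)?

14739

max exponent per prime: 3 · 17³ = 14739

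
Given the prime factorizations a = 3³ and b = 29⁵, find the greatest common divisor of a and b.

1

min exponent per shared prime: (none) = 1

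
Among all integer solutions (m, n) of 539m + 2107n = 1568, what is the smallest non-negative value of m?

Euclid: 2107 = 3·539 + 490; 539 = 1·490 + 49; 490 = 10·49 + 0 → gcd = 49; 1568 = 49·32.
Back-substitution yields 539·(4) + 2107·(-1) = 49, so one solution is m = 4·32 = 128, n = -1·32 = -32.
Solutions in m differ by 2107/49 = 43; the one in [0, 43) is 128 mod 43 = 42.

42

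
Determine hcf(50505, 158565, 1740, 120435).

15

gcd(50505, 158565): 158565 = 3·50505 + 7050; 50505 = 7·7050 + 1155; 7050 = 6·1155 + 120; 1155 = 9·120 + 75; 120 = 1·75 + 45; 75 = 1·45 + 30; 45 = 1·30 + 15; 30 = 2·15 + 0 → 15
gcd(15, 1740): 1740 = 116·15 + 0 → 15
gcd(15, 120435): 120435 = 8029·15 + 0 → 15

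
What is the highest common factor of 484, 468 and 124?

484 = 2² · 11²; 468 = 2² · 3² · 13; 124 = 2² · 31
gcd takes min exponent of each prime: 2² = 4

4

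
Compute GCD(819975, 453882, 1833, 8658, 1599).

gcd(819975, 453882): 819975 = 1·453882 + 366093; 453882 = 1·366093 + 87789; 366093 = 4·87789 + 14937; 87789 = 5·14937 + 13104; 14937 = 1·13104 + 1833; 13104 = 7·1833 + 273; 1833 = 6·273 + 195; 273 = 1·195 + 78; 195 = 2·78 + 39; 78 = 2·39 + 0 → 39
gcd(39, 1833): 1833 = 47·39 + 0 → 39
gcd(39, 8658): 8658 = 222·39 + 0 → 39
gcd(39, 1599): 1599 = 41·39 + 0 → 39

39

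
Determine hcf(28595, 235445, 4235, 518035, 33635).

gcd(28595, 235445): 235445 = 8·28595 + 6685; 28595 = 4·6685 + 1855; 6685 = 3·1855 + 1120; 1855 = 1·1120 + 735; 1120 = 1·735 + 385; 735 = 1·385 + 350; 385 = 1·350 + 35; 350 = 10·35 + 0 → 35
gcd(35, 4235): 4235 = 121·35 + 0 → 35
gcd(35, 518035): 518035 = 14801·35 + 0 → 35
gcd(35, 33635): 33635 = 961·35 + 0 → 35

35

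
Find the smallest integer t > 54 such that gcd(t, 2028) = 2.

2028 = 2·1014. Any t with gcd(t, 2028) = 2 is a multiple of 2, say 2s, with s coprime to 1014.
Need s > 54/2, so s ≥ 28. First s ≥ 28 with gcd(s, 1014) = 1 is s = 29. Thus t = 2·29 = 58.

58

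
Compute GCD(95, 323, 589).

19

gcd(95, 323): 323 = 3·95 + 38; 95 = 2·38 + 19; 38 = 2·19 + 0 → 19
gcd(19, 589): 589 = 31·19 + 0 → 19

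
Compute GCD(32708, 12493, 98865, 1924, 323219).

13

gcd(32708, 12493): 32708 = 2·12493 + 7722; 12493 = 1·7722 + 4771; 7722 = 1·4771 + 2951; 4771 = 1·2951 + 1820; 2951 = 1·1820 + 1131; 1820 = 1·1131 + 689; 1131 = 1·689 + 442; 689 = 1·442 + 247; 442 = 1·247 + 195; 247 = 1·195 + 52; 195 = 3·52 + 39; 52 = 1·39 + 13; 39 = 3·13 + 0 → 13
gcd(13, 98865): 98865 = 7605·13 + 0 → 13
gcd(13, 1924): 1924 = 148·13 + 0 → 13
gcd(13, 323219): 323219 = 24863·13 + 0 → 13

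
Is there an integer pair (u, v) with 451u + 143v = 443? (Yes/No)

No

gcd(451, 143): 451 = 3·143 + 22; 143 = 6·22 + 11; 22 = 2·11 + 0 → 11
11 does not divide 443, so a solution does not exist.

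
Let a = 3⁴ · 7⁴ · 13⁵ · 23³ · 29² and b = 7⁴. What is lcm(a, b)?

738879205619424051

max exponent per prime: 3⁴ · 7⁴ · 13⁵ · 23³ · 29² = 738879205619424051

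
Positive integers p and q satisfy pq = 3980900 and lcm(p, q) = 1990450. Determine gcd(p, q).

2

From gcd × lcm = pq: gcd = 3980900 / 1990450 = 2.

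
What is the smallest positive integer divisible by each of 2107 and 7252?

2107 = 7² · 43; 7252 = 2² · 7² · 37
max exponents: 2² · 7² · 37 · 43 = 311836

311836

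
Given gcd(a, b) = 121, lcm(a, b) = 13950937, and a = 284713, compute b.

5929

a·b = gcd·lcm = 121·13950937 = 1688063377, so b = 1688063377/284713 = 5929.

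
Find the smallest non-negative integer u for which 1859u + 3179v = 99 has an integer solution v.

gcd(1859, 3179) = 11 (Euclid: 3179 = 1·1859 + 1320; 1859 = 1·1320 + 539; 1320 = 2·539 + 242; 539 = 2·242 + 55; 242 = 4·55 + 22; 55 = 2·22 + 11; 22 = 2·11 + 0), and 11 | 99.
Extended Euclid: 1859·(118) + 3179·(-69) = 11. Scale by 9: u₀ = 1062.
General solution u = u₀ + 289t; reducing mod 289 gives u = 195 (and v = -114).

195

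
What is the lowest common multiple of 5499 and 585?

5499 = 3² · 13 · 47; 585 = 3² · 5 · 13
max exponents: 3² · 5 · 13 · 47 = 27495

27495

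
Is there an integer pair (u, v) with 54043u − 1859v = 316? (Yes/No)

No

gcd(54043, 1859): 54043 = 29·1859 + 132; 1859 = 14·132 + 11; 132 = 12·11 + 0 → 11
11 does not divide 316, so a solution does not exist.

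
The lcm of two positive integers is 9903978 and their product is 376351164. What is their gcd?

38

From gcd × lcm = ab: gcd = 376351164 / 9903978 = 38.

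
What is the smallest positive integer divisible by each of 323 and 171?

2907

gcd first: 323 = 1·171 + 152; 171 = 1·152 + 19; 152 = 8·19 + 0 → gcd = 19
lcm = 323·171/gcd = 55233/19 = 2907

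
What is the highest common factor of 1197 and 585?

9

Euclid: 1197 = 2·585 + 27; 585 = 21·27 + 18; 27 = 1·18 + 9; 18 = 2·9 + 0. Last nonzero remainder: 9.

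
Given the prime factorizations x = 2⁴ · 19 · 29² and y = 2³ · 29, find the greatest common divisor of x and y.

min exponent per shared prime: 2³ · 29 = 232

232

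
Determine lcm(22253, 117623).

gcd first: 117623 = 5·22253 + 6358; 22253 = 3·6358 + 3179; 6358 = 2·3179 + 0 → gcd = 3179
lcm = 22253·117623/gcd = 2617464619/3179 = 823361

823361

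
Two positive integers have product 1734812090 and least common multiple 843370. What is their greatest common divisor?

2057

gcd·lcm = product, so gcd = 1734812090/843370 = 2057.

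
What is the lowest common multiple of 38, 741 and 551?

lcm(38, 741) = 38·741/gcd = 28158/19 = 1482
lcm(1482, 551) = 1482·551/gcd = 816582/19 = 42978

42978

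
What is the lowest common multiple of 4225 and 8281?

207025

4225 = 5² · 13²; 8281 = 7² · 13²
max exponents: 5² · 7² · 13² = 207025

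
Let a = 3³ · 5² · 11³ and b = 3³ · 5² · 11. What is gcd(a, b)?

min exponent per shared prime: 3³ · 5² · 11 = 7425

7425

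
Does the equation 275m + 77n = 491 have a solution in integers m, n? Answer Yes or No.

No

gcd(275, 77): 275 = 3·77 + 44; 77 = 1·44 + 33; 44 = 1·33 + 11; 33 = 3·11 + 0 → 11
11 does not divide 491, so a solution does not exist.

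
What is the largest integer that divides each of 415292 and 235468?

415292 = 2² · 47³
235468 = 2² · 37² · 43
Common: 2² = 4

4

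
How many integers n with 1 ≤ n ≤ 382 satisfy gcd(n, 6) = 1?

127

6 = 2·3. Inclusion–exclusion on these primes:
382 − ⌊382/2⌋ − ⌊382/3⌋ + ⌊382/6⌋ = 127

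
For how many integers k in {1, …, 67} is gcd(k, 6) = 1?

6 = 2·3. Inclusion–exclusion on these primes:
67 − ⌊67/2⌋ − ⌊67/3⌋ + ⌊67/6⌋ = 23

23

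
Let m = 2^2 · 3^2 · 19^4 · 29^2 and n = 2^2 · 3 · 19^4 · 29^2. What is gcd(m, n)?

1315199532

min exponent per shared prime: 2^2 · 3 · 19^4 · 29^2 = 1315199532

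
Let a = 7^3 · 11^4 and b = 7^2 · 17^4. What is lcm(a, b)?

419431019623

max exponent per prime: 7^3 · 11^4 · 17^4 = 419431019623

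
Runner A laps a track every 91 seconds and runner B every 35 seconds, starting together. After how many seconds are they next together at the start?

455

91 = 7 · 13; 35 = 5 · 7
max exponents: 5 · 7 · 13 = 455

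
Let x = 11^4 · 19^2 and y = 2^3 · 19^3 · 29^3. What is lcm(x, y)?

19593658038328

max exponent per prime: 2^3 · 11^4 · 19^3 · 29^3 = 19593658038328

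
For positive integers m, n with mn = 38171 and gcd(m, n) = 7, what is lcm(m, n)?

5453

For any two positive integers, gcd × lcm equals their product. Hence lcm = 38171 / 7 = 5453.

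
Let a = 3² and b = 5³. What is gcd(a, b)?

min exponent per shared prime: (none) = 1

1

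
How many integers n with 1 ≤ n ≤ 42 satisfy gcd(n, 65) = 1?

Prime factors of 65: 5, 13. Count integers ≤ 42 divisible by none of them.
By inclusion–exclusion: 42 − ⌊42/5⌋ − ⌊42/13⌋ + ⌊42/65⌋ = 31.

31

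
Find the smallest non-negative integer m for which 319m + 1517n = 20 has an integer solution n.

Reduce mod 1517: 319m ≡ 20 (mod 1517). With g = gcd(319, 1517) = 1 dividing 20, divide through: 319m ≡ 20 (mod 1517).
Since gcd(319, 1517) = 1, m ≡ 20·(319)⁻¹ ≡ 1246 (mod 1517). Smallest non-negative: 1246.

1246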